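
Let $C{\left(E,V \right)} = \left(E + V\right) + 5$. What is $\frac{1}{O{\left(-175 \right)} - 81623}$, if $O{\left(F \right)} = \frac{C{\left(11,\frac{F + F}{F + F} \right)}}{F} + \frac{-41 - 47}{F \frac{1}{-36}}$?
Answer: $- \frac{5}{408206} \approx -1.2249 \cdot 10^{-5}$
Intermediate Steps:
$C{\left(E,V \right)} = 5 + E + V$
$O{\left(F \right)} = \frac{3185}{F}$ ($O{\left(F \right)} = \frac{5 + 11 + \frac{F + F}{F + F}}{F} + \frac{-41 - 47}{F \frac{1}{-36}} = \frac{5 + 11 + \frac{2 F}{2 F}}{F} - \frac{88}{F \left(- \frac{1}{36}\right)} = \frac{5 + 11 + 2 F \frac{1}{2 F}}{F} - \frac{88}{\left(- \frac{1}{36}\right) F} = \frac{5 + 11 + 1}{F} - 88 \left(- \frac{36}{F}\right) = \frac{17}{F} + \frac{3168}{F} = \frac{3185}{F}$)
$\frac{1}{O{\left(-175 \right)} - 81623} = \frac{1}{\frac{3185}{-175} - 81623} = \frac{1}{3185 \left(- \frac{1}{175}\right) - 81623} = \frac{1}{- \frac{91}{5} - 81623} = \frac{1}{- \frac{408206}{5}} = - \frac{5}{408206}$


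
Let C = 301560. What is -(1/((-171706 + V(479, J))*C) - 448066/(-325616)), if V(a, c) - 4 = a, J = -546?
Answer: -722982605451077/525401847182940 ≈ -1.3761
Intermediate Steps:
V(a, c) = 4 + a
-(1/((-171706 + V(479, J))*C) - 448066/(-325616)) = -(1/((-171706 + (4 + 479))*301560) - 448066/(-325616)) = -((1/301560)/(-171706 + 483) - 448066*(-1/325616)) = -((1/301560)/(-171223) + 224033/162808) = -(-1/171223*1/301560 + 224033/162808) = -(-1/51634007880 + 224033/162808) = -1*722982605451077/525401847182940 = -722982605451077/525401847182940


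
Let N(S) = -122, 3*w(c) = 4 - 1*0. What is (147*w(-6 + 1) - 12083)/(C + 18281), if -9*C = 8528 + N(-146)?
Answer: -11887/17347 ≈ -0.68525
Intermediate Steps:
w(c) = 4/3 (w(c) = (4 - 1*0)/3 = (4 + 0)/3 = (⅓)*4 = 4/3)
C = -934 (C = -(8528 - 122)/9 = -⅑*8406 = -934)
(147*w(-6 + 1) - 12083)/(C + 18281) = (147*(4/3) - 12083)/(-934 + 18281) = (196 - 12083)/17347 = -11887*1/17347 = -11887/17347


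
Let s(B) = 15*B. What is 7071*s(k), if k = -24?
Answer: -2545560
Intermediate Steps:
7071*s(k) = 7071*(15*(-24)) = 7071*(-360) = -2545560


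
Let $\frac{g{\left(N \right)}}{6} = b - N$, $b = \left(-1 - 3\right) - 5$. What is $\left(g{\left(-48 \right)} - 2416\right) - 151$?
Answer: $-2333$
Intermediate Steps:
$b = -9$ ($b = -4 - 5 = -9$)
$g{\left(N \right)} = -54 - 6 N$ ($g{\left(N \right)} = 6 \left(-9 - N\right) = -54 - 6 N$)
$\left(g{\left(-48 \right)} - 2416\right) - 151 = \left(\left(-54 - -288\right) - 2416\right) - 151 = \left(\left(-54 + 288\right) - 2416\right) - 151 = \left(234 - 2416\right) - 151 = -2182 - 151 = -2333$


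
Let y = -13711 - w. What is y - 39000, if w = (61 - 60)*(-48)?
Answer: -52663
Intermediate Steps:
w = -48 (w = 1*(-48) = -48)
y = -13663 (y = -13711 - 1*(-48) = -13711 + 48 = -13663)
y - 39000 = -13663 - 39000 = -52663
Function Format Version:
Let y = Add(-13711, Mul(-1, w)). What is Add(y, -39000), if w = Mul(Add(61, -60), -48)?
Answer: -52663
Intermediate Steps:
w = -48 (w = Mul(1, -48) = -48)
y = -13663 (y = Add(-13711, Mul(-1, -48)) = Add(-13711, 48) = -13663)
Add(y, -39000) = Add(-13663, -39000) = -52663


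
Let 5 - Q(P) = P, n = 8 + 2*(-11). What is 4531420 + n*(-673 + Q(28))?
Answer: 4541164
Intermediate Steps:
n = -14 (n = 8 - 22 = -14)
Q(P) = 5 - P
4531420 + n*(-673 + Q(28)) = 4531420 - 14*(-673 + (5 - 1*28)) = 4531420 - 14*(-673 + (5 - 28)) = 4531420 - 14*(-673 - 23) = 4531420 - 14*(-696) = 4531420 + 9744 = 4541164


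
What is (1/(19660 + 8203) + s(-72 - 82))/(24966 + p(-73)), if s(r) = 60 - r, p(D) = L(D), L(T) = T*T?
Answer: 5962683/844109585 ≈ 0.0070639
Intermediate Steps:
L(T) = T**2
p(D) = D**2
(1/(19660 + 8203) + s(-72 - 82))/(24966 + p(-73)) = (1/(19660 + 8203) + (60 - (-72 - 82)))/(24966 + (-73)**2) = (1/27863 + (60 - 1*(-154)))/(24966 + 5329) = (1/27863 + (60 + 154))/30295 = (1/27863 + 214)*(1/30295) = (5962683/27863)*(1/30295) = 5962683/844109585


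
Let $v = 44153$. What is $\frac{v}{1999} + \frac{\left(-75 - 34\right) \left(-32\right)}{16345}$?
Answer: $\frac{728653297}{32673655} \approx 22.301$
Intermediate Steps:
$\frac{v}{1999} + \frac{\left(-75 - 34\right) \left(-32\right)}{16345} = \frac{44153}{1999} + \frac{\left(-75 - 34\right) \left(-32\right)}{16345} = 44153 \cdot \frac{1}{1999} + \left(-109\right) \left(-32\right) \frac{1}{16345} = \frac{44153}{1999} + 3488 \cdot \frac{1}{16345} = \frac{44153}{1999} + \frac{3488}{16345} = \frac{728653297}{32673655}$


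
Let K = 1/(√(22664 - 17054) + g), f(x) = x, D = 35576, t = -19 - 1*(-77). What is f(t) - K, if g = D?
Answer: 36703721026/632823083 + √5610/1265646166 ≈ 58.000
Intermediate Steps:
t = 58 (t = -19 + 77 = 58)
g = 35576
K = 1/(35576 + √5610) (K = 1/(√(22664 - 17054) + 35576) = 1/(√5610 + 35576) = 1/(35576 + √5610) ≈ 2.8050e-5)
f(t) - K = 58 - (17788/632823083 - √5610/1265646166) = 58 + (-17788/632823083 + √5610/1265646166) = 36703721026/632823083 + √5610/1265646166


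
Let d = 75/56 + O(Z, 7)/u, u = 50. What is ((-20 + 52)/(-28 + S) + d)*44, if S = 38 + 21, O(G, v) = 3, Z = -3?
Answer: 1160819/10850 ≈ 106.99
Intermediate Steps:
S = 59
d = 1959/1400 (d = 75/56 + 3/50 = 1959/1400 ≈ 1.3993)
((-20 + 52)/(-28 + S) + d)*44 = ((-20 + 52)/(-28 + 59) + 1959/1400)*44 = (32/31 + 1959/1400)*44 = (105529/43400)*44 = 1160819/10850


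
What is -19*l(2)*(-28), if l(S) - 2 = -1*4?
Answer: -1064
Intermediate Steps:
l(S) = -2 (l(S) = 2 - 1*4 = 2 - 4 = -2)
-19*l(2)*(-28) = -19*(-2)*(-28) = 38*(-28) = -1064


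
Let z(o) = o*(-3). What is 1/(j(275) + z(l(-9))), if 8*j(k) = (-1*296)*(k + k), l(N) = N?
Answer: -1/20323 ≈ -4.9205e-5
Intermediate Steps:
j(k) = -74*k (j(k) = ((-1*296)*(k + k))/8 = (-592*k)/8 = -74*k)
z(o) = -3*o
1/(j(275) + z(l(-9))) = 1/(-74*275 - 3*(-9)) = 1/(-20350 + 27) = 1/(-20323) = -1/20323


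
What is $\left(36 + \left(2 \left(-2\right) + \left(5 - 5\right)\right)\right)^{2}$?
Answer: $1024$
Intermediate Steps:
$\left(36 + \left(2 \left(-2\right) + \left(5 - 5\right)\right)\right)^{2} = \left(36 + \left(-4 + \left(5 - 5\right)\right)\right)^{2} = \left(36 + \left(-4 + 0\right)\right)^{2} = \left(36 - 4\right)^{2} = 32^{2} = 1024$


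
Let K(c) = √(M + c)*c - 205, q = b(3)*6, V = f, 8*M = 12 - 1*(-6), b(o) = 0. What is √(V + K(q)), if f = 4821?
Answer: 2*√1154 ≈ 67.941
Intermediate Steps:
M = 9/4 (M = (12 - 1*(-6))/8 = (12 + 6)/8 = (⅛)*18 = 9/4 ≈ 2.2500)
V = 4821
q = 0 (q = 0*6 = 0)
K(c) = -205 + c*√(9/4 + c) (K(c) = √(9/4 + c)*c - 205 = c*√(9/4 + c) - 205 = -205 + c*√(9/4 + c))
√(V + K(q)) = √(4821 + (-205 + (½)*0*√(9 + 4*0))) = √(4821 + (-205 + (½)*0*√(9 + 0))) = √(4821 + (-205 + (½)*0*√9)) = √(4821 + (-205 + (½)*0*3)) = √(4821 + (-205 + 0)) = √(4821 - 205) = √4616 = 2*√1154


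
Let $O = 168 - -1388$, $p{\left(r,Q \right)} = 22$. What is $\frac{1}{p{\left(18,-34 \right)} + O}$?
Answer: $\frac{1}{1578} \approx 0.00063371$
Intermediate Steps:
$O = 1556$ ($O = 168 + 1388 = 1556$)
$\frac{1}{p{\left(18,-34 \right)} + O} = \frac{1}{22 + 1556} = \frac{1}{1578}$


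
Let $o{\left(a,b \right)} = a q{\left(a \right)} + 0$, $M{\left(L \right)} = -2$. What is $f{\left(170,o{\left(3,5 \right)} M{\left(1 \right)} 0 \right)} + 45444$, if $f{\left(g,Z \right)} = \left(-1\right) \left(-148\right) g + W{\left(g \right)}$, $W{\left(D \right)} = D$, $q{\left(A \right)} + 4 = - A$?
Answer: $70774$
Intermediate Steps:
$q{\left(A \right)} = -4 - A$
$o{\left(a,b \right)} = a \left(-4 - a\right)$ ($o{\left(a,b \right)} = a \left(-4 - a\right) + 0 = a \left(-4 - a\right)$)
$f{\left(g,Z \right)} = 149 g$ ($f{\left(g,Z \right)} = \left(-1\right) \left(-148\right) g + g = 148 g + g = 149 g$)
$f{\left(170,o{\left(3,5 \right)} M{\left(1 \right)} 0 \right)} + 45444 = 149 \cdot 170 + 45444 = 25330 + 45444 = 70774$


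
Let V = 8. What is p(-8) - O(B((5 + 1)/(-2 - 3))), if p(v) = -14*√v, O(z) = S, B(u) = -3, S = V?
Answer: -8 - 28*I*√2 ≈ -8.0 - 39.598*I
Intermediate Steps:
S = 8
O(z) = 8
p(-8) - O(B((5 + 1)/(-2 - 3))) = -28*I*√2 - 1*8 = -28*I*√2 - 8 = -8 - 28*I*√2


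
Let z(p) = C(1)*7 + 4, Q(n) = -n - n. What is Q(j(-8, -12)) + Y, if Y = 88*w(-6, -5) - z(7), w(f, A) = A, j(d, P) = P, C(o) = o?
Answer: -427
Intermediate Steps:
Q(n) = -2*n
z(p) = 11 (z(p) = 1*7 + 4 = 7 + 4 = 11)
Y = -451 (Y = 88*(-5) - 1*11 = -440 - 11 = -451)
Q(j(-8, -12)) + Y = -2*(-12) - 451 = 24 - 451 = -427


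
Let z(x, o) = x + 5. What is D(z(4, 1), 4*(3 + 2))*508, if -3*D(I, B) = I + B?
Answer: -14732/3 ≈ -4910.7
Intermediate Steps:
z(x, o) = 5 + x
D(I, B) = -B/3 - I/3 (D(I, B) = -(I + B)/3 = -(B + I)/3 = -B/3 - I/3)
D(z(4, 1), 4*(3 + 2))*508 = (-4*(3 + 2)/3 - (5 + 4)/3)*508 = (-4*5/3 - ⅓*9)*508 = (-⅓*20 - 3)*508 = (-20/3 - 3)*508 = -29/3*508 = -14732/3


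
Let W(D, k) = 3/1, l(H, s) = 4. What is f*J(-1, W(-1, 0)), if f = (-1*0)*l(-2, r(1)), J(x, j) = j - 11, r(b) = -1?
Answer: 0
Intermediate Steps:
W(D, k) = 3 (W(D, k) = 3*1 = 3)
J(x, j) = -11 + j
f = 0 (f = -1*0*4 = 0*4 = 0)
f*J(-1, W(-1, 0)) = 0*(-11 + 3) = 0*(-8) = 0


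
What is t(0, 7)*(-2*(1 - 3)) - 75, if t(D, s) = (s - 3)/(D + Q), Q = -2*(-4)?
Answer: -73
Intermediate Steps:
Q = 8
t(D, s) = (-3 + s)/(8 + D) (t(D, s) = (s - 3)/(D + 8) = (-3 + s)/(8 + D))
t(0, 7)*(-2*(1 - 3)) - 75 = ((-3 + 7)/(8 + 0))*(-2*(1 - 3)) - 75 = (4/8)*(-2*(-2)) - 75 = ((⅛)*4)*4 - 75 = (½)*4 - 75 = 2 - 75 = -73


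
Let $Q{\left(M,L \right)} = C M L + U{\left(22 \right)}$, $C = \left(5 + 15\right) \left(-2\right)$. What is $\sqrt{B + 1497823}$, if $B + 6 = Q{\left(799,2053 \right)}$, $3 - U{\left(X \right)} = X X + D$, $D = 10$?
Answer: $i \sqrt{64116554} \approx 8007.3 i$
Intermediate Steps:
$C = -40$ ($C = 20 \left(-2\right) = -40$)
$U{\left(X \right)} = -7 - X^{2}$ ($U{\left(X \right)} = 3 - \left(X X + 10\right) = 3 - \left(X^{2} + 10\right) = 3 - \left(10 + X^{2}\right) = -7 - X^{2}$)
$Q{\left(M,L \right)} = -491 - 40 L M$ ($Q{\left(M,L \right)} = - 40 M L - 491 = - 40 L M - 491 = -491 - 40 L M$)
$B = -65614377$ ($B = -6 - \left(491 + 82120 \cdot 799\right) = -6 - 65614371 = -65614377$)
$\sqrt{B + 1497823} = \sqrt{-65614377 + 1497823} = \sqrt{-64116554} = i \sqrt{64116554}$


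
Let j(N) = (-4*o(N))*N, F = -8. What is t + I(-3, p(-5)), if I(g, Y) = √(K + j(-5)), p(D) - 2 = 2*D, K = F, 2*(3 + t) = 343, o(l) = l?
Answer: 337/2 + 6*I*√3 ≈ 168.5 + 10.392*I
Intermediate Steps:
t = 337/2 (t = -3 + (½)*343 = -3 + 343/2 = 337/2 ≈ 168.50)
K = -8
p(D) = 2 + 2*D
j(N) = -4*N² (j(N) = (-4*N)*N = -4*N²)
I(g, Y) = 6*I*√3 (I(g, Y) = √(-8 - 4*(-5)²) = √(-8 - 4*25) = √(-8 - 100) = √(-108) = 6*I*√3)
t + I(-3, p(-5)) = 337/2 + 6*I*√3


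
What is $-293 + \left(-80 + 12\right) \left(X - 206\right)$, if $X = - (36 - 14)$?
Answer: $15211$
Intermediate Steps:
$X = -22$ ($X = \left(-1\right) 22 = -22$)
$-293 + \left(-80 + 12\right) \left(X - 206\right) = -293 + \left(-80 + 12\right) \left(-22 - 206\right) = -293 - -15504 = -293 + 15504 = 15211$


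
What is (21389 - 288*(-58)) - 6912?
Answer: 31181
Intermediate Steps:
(21389 - 288*(-58)) - 6912 = (21389 + 16704) - 6912 = 38093 - 6912 = 31181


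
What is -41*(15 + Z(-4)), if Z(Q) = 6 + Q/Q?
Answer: -902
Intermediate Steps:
Z(Q) = 7 (Z(Q) = 6 + 1 = 7)
-41*(15 + Z(-4)) = -41*(15 + 7) = -41*22 = -902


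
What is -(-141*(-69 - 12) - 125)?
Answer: -11296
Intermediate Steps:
-(-141*(-69 - 12) - 125) = -(-141*(-81) - 125) = -(11421 - 125) = -1*11296 = -11296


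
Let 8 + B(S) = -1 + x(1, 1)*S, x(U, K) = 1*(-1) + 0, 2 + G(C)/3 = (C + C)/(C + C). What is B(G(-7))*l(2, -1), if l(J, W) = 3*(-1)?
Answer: 18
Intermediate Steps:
l(J, W) = -3
G(C) = -3 (G(C) = -6 + 3*((C + C)/(C + C)) = -6 + 3*((2*C)/((2*C))) = -6 + 3*((2*C)*(1/(2*C))) = -6 + 3*1 = -6 + 3 = -3)
x(U, K) = -1 (x(U, K) = -1 + 0 = -1)
B(S) = -9 - S (B(S) = -8 + (-1 - S) = -9 - S)
B(G(-7))*l(2, -1) = (-9 - 1*(-3))*(-3) = (-9 + 3)*(-3) = -6*(-3) = 18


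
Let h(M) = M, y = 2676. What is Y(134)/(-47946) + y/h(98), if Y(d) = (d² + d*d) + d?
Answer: 31192747/1174677 ≈ 26.554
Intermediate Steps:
Y(d) = d + 2*d² (Y(d) = (d² + d²) + d = 2*d² + d = d + 2*d²)
Y(134)/(-47946) + y/h(98) = (134*(1 + 2*134))/(-47946) + 2676/98 = (134*(1 + 268))*(-1/47946) + 2676*(1/98) = (134*269)*(-1/47946) + 1338/49 = 36046*(-1/47946) + 1338/49 = -18023/23973 + 1338/49 = 31192747/1174677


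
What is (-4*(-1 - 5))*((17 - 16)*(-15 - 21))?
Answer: -864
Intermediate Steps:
(-4*(-1 - 5))*((17 - 16)*(-15 - 21)) = (-4*(-6))*(1*(-36)) = -2*(-12)*(-36) = 24*(-36) = -864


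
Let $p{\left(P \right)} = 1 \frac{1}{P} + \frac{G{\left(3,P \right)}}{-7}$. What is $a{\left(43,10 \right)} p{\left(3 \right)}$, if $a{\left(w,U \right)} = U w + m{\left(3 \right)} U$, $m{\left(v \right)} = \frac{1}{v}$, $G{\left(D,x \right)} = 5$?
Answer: $- \frac{10400}{63} \approx -165.08$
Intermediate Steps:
$p{\left(P \right)} = - \frac{5}{7} + \frac{1}{P}$ ($p{\left(P \right)} = 1 \frac{1}{P} + \frac{5}{-7} = \frac{1}{P} + 5 \left(- \frac{1}{7}\right) = \frac{1}{P} - \frac{5}{7} = - \frac{5}{7} + \frac{1}{P}$)
$a{\left(w,U \right)} = \frac{U}{3} + U w$ ($a{\left(w,U \right)} = U w + \frac{U}{3} = \frac{U}{3} + U w$)
$a{\left(43,10 \right)} p{\left(3 \right)} = 10 \left(\frac{1}{3} + 43\right) \left(- \frac{5}{7} + \frac{1}{3}\right) = 10 \cdot \frac{130}{3} \left(- \frac{5}{7} + \frac{1}{3}\right) = \frac{1300}{3} \left(- \frac{8}{21}\right) = - \frac{10400}{63}$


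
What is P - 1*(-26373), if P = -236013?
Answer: -209640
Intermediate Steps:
P - 1*(-26373) = -236013 - 1*(-26373) = -236013 + 26373 = -209640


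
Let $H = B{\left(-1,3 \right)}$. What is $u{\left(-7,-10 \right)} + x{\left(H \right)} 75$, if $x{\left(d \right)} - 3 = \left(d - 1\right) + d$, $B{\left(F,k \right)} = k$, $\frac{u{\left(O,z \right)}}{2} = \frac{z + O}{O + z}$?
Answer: $602$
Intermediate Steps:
$u{\left(O,z \right)} = 2$ ($u{\left(O,z \right)} = 2 \frac{z + O}{O + z} = 2 \frac{O + z}{O + z} = 2 \cdot 1 = 2$)
$H = 3$
$x{\left(d \right)} = 2 + 2 d$ ($x{\left(d \right)} = 3 + \left(\left(d - 1\right) + d\right) = 3 + \left(\left(-1 + d\right) + d\right) = 3 + \left(-1 + 2 d\right) = 2 + 2 d$)
$u{\left(-7,-10 \right)} + x{\left(H \right)} 75 = 2 + \left(2 + 2 \cdot 3\right) 75 = 2 + \left(2 + 6\right) 75 = 2 + 8 \cdot 75 = 2 + 600 = 602$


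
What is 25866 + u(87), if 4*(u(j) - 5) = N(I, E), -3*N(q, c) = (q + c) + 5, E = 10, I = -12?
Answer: 103483/4 ≈ 25871.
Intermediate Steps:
N(q, c) = -5/3 - c/3 - q/3 (N(q, c) = -((q + c) + 5)/3 = -((c + q) + 5)/3 = -(5 + c + q)/3 = -5/3 - c/3 - q/3)
u(j) = 19/4 (u(j) = 5 + (-5/3 - ⅓*10 - ⅓*(-12))/4 = 5 + (-5/3 - 10/3 + 4)/4 = 5 + (¼)*(-1) = 5 - ¼ = 19/4)
25866 + u(87) = 25866 + 19/4 = 103483/4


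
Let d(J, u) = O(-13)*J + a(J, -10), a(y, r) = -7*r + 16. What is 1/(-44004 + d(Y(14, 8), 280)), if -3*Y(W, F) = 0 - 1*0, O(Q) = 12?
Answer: -1/43918 ≈ -2.2770e-5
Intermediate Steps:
a(y, r) = 16 - 7*r
Y(W, F) = 0 (Y(W, F) = -(0 - 1*0)/3 = -(0 + 0)/3 = -⅓*0 = 0)
d(J, u) = 86 + 12*J (d(J, u) = 12*J + (16 - 7*(-10)) = 12*J + (16 + 70) = 12*J + 86 = 86 + 12*J)
1/(-44004 + d(Y(14, 8), 280)) = 1/(-44004 + (86 + 12*0)) = 1/(-44004 + (86 + 0)) = 1/(-44004 + 86) = 1/(-43918) = -1/43918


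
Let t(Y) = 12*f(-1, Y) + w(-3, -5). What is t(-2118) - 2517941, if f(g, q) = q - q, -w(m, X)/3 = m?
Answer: -2517932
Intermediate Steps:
w(m, X) = -3*m
f(g, q) = 0
t(Y) = 9 (t(Y) = 12*0 - 3*(-3) = 0 + 9 = 9)
t(-2118) - 2517941 = 9 - 2517941 = -2517932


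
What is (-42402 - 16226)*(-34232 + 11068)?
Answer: 1358058992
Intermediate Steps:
(-42402 - 16226)*(-34232 + 11068) = -58628*(-23164) = 1358058992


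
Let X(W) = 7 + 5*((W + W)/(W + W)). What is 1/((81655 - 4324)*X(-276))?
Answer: 1/927972 ≈ 1.0776e-6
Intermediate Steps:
X(W) = 12 (X(W) = 7 + 5*((2*W)/((2*W))) = 7 + 5*((2*W)*(1/(2*W))) = 7 + 5*1 = 7 + 5 = 12)
1/((81655 - 4324)*X(-276)) = 1/((81655 - 4324)*12) = (1/12)/77331 = (1/77331)*(1/12) = 1/927972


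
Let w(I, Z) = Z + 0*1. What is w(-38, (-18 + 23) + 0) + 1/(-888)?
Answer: 4439/888 ≈ 4.9989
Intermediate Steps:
w(I, Z) = Z (w(I, Z) = Z + 0 = Z)
w(-38, (-18 + 23) + 0) + 1/(-888) = ((-18 + 23) + 0) + 1/(-888) = (5 + 0) - 1/888 = 5 - 1/888 = 4439/888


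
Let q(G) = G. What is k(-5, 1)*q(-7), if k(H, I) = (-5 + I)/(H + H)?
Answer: -14/5 ≈ -2.8000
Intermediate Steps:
k(H, I) = (-5 + I)/(2*H) (k(H, I) = (-5 + I)/((2*H)) = (-5 + I)*(1/(2*H)) = (-5 + I)/(2*H))
k(-5, 1)*q(-7) = ((½)*(-5 + 1)/(-5))*(-7) = ((½)*(-⅕)*(-4))*(-7) = (⅖)*(-7) = -14/5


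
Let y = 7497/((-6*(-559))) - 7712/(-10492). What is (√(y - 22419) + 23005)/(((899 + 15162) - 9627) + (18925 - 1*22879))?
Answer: 4601/496 + I*√104256219082210/169131040 ≈ 9.2762 + 0.060371*I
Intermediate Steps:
y = 202567/68198 (y = 7497/3354 - 7712*(-1/10492) = 7497*(1/3354) + 1928/2623 = 2499/1118 + 1928/2623 = 202567/68198 ≈ 2.9703)
(√(y - 22419) + 23005)/(((899 + 15162) - 9627) + (18925 - 1*22879)) = (√(202567/68198 - 22419) + 23005)/(((899 + 15162) - 9627) + (18925 - 1*22879)) = (√(-1528728395/68198) + 23005)/((16061 - 9627) + (18925 - 22879)) = (I*√104256219082210/68198 + 23005)/(6434 - 3954) = (23005 + I*√104256219082210/68198)/2480 = (23005 + I*√104256219082210/68198)*(1/2480) = 4601/496 + I*√104256219082210/169131040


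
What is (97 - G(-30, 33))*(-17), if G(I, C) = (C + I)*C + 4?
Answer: 102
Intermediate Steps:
G(I, C) = 4 + C*(C + I) (G(I, C) = C*(C + I) + 4 = 4 + C*(C + I))
(97 - G(-30, 33))*(-17) = (97 - (4 + 33² + 33*(-30)))*(-17) = (97 - (4 + 1089 - 990))*(-17) = (97 - 1*103)*(-17) = (97 - 103)*(-17) = -6*(-17) = 102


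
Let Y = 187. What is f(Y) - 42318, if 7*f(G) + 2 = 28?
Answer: -296200/7 ≈ -42314.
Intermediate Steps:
f(G) = 26/7 (f(G) = -2/7 + (⅐)*28 = -2/7 + 4 = 26/7)
f(Y) - 42318 = 26/7 - 42318 = -296200/7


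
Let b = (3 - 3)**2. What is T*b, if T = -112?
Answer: 0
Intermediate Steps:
b = 0 (b = 0**2 = 0)
T*b = -112*0 = 0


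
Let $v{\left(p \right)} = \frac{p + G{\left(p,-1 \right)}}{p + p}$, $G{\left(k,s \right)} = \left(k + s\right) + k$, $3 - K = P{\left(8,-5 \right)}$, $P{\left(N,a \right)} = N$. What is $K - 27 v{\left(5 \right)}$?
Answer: $- \frac{214}{5} \approx -42.8$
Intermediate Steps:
$K = -5$ ($K = 3 - 8 = -5$)
$G{\left(k,s \right)} = s + 2 k$
$v{\left(p \right)} = \frac{-1 + 3 p}{2 p}$ ($v{\left(p \right)} = \frac{p + \left(-1 + 2 p\right)}{p + p} = \frac{-1 + 3 p}{2 p}$)
$K - 27 v{\left(5 \right)} = -5 - 27 \frac{-1 + 3 \cdot 5}{2 \cdot 5} = -5 - 27 \cdot \frac{1}{2} \cdot \frac{1}{5} \left(-1 + 15\right) = -5 - 27 \cdot \frac{1}{2} \cdot \frac{1}{5} \cdot 14 = -5 - \frac{189}{5} = - \frac{214}{5}$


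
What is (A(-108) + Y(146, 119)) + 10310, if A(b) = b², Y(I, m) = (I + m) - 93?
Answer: 22146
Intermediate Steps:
Y(I, m) = -93 + I + m
(A(-108) + Y(146, 119)) + 10310 = ((-108)² + (-93 + 146 + 119)) + 10310 = (11664 + 172) + 10310 = 11836 + 10310 = 22146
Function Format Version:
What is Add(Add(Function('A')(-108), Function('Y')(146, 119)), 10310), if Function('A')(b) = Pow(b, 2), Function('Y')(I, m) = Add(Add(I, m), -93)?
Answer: 22146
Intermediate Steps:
Function('Y')(I, m) = Add(-93, I, m)
Add(Add(Function('A')(-108), Function('Y')(146, 119)), 10310) = Add(Add(Pow(-108, 2), Add(-93, 146, 119)), 10310) = Add(Add(11664, 172), 10310) = Add(11836, 10310) = 22146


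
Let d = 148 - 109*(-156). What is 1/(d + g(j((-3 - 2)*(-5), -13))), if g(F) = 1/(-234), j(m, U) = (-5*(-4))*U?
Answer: 234/4013567 ≈ 5.8302e-5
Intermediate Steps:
j(m, U) = 20*U
g(F) = -1/234
d = 17152 (d = 148 + 17004 = 17152)
1/(d + g(j((-3 - 2)*(-5), -13))) = 1/(17152 - 1/234) = 1/(4013567/234) = 234/4013567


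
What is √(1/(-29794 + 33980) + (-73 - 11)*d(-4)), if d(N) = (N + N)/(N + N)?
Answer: I*√1471893878/4186 ≈ 9.1651*I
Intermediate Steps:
d(N) = 1 (d(N) = (2*N)/((2*N)) = (2*N)*(1/(2*N)) = 1)
√(1/(-29794 + 33980) + (-73 - 11)*d(-4)) = √(1/(-29794 + 33980) + (-73 - 11)*1) = √(1/4186 - 84*1) = √(1/4186 - 84) = √(-351623/4186) = I*√1471893878/4186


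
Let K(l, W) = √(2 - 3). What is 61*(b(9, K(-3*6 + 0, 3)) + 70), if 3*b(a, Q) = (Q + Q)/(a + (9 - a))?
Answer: 4270 + 122*I/27 ≈ 4270.0 + 4.5185*I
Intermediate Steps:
K(l, W) = I (K(l, W) = √(-1) = I)
b(a, Q) = 2*Q/27 (b(a, Q) = ((Q + Q)/(a + (9 - a)))/3 = ((2*Q)/9)/3 = ((2*Q)*(⅑))/3 = (2*Q/9)/3 = 2*Q/27)
61*(b(9, K(-3*6 + 0, 3)) + 70) = 61*(2*I/27 + 70) = 61*(70 + 2*I/27) = 4270 + 122*I/27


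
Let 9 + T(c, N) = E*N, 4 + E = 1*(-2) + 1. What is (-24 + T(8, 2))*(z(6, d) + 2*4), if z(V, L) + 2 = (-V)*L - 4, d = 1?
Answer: 172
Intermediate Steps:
z(V, L) = -6 - L*V (z(V, L) = -2 + ((-V)*L - 4) = -2 + (-L*V - 4) = -2 + (-4 - L*V) = -6 - L*V)
E = -5 (E = -4 + (1*(-2) + 1) = -4 + (-2 + 1) = -4 - 1 = -5)
T(c, N) = -9 - 5*N
(-24 + T(8, 2))*(z(6, d) + 2*4) = (-24 + (-9 - 5*2))*((-6 - 1*1*6) + 2*4) = (-24 + (-9 - 10))*((-6 - 6) + 8) = (-24 - 19)*(-12 + 8) = -43*(-4) = 172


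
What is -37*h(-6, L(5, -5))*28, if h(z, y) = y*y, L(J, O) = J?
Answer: -25900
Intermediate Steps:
h(z, y) = y²
-37*h(-6, L(5, -5))*28 = -37*5²*28 = -37*25*28 = -925*28 = -25900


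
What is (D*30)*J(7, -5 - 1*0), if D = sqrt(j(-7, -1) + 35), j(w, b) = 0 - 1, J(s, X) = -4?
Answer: -120*sqrt(34) ≈ -699.71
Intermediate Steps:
j(w, b) = -1
D = sqrt(34) (D = sqrt(-1 + 35) = sqrt(34) ≈ 5.8309)
(D*30)*J(7, -5 - 1*0) = (sqrt(34)*30)*(-4) = (30*sqrt(34))*(-4) = -120*sqrt(34)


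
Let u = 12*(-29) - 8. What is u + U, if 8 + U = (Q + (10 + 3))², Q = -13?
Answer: -364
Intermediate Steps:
U = -8 (U = -8 + (-13 + (10 + 3))² = -8 + (-13 + 13)² = -8 + 0² = -8 + 0 = -8)
u = -356 (u = -348 - 8 = -356)
u + U = -356 - 8 = -364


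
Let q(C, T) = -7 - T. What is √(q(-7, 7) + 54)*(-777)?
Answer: -1554*√10 ≈ -4914.2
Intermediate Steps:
√(q(-7, 7) + 54)*(-777) = √((-7 - 1*7) + 54)*(-777) = √((-7 - 7) + 54)*(-777) = √(-14 + 54)*(-777) = √40*(-777) = (2*√10)*(-777) = -1554*√10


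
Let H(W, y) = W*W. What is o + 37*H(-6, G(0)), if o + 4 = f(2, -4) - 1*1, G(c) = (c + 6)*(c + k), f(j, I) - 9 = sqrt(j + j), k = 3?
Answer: 1338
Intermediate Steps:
f(j, I) = 9 + sqrt(2)*sqrt(j) (f(j, I) = 9 + sqrt(j + j) = 9 + sqrt(2*j) = 9 + sqrt(2)*sqrt(j))
G(c) = (3 + c)*(6 + c) (G(c) = (c + 6)*(c + 3) = (6 + c)*(3 + c) = (3 + c)*(6 + c))
H(W, y) = W**2
o = 6 (o = -4 + ((9 + sqrt(2)*sqrt(2)) - 1*1) = -4 + ((9 + 2) - 1) = -4 + (11 - 1) = -4 + 10 = 6)
o + 37*H(-6, G(0)) = 6 + 37*(-6)**2 = 6 + 37*36 = 6 + 1332 = 1338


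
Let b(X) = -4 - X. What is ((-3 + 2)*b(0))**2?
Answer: 16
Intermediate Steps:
((-3 + 2)*b(0))**2 = ((-3 + 2)*(-4 - 1*0))**2 = (-(-4 + 0))**2 = (-1*(-4))**2 = 4**2 = 16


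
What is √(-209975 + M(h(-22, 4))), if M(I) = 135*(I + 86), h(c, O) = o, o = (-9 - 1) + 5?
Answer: 8*I*√3110 ≈ 446.14*I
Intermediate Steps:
o = -5 (o = -10 + 5 = -5)
h(c, O) = -5
M(I) = 11610 + 135*I (M(I) = 135*(86 + I) = 11610 + 135*I)
√(-209975 + M(h(-22, 4))) = √(-209975 + (11610 + 135*(-5))) = √(-209975 + (11610 - 675)) = √(-209975 + 10935) = √(-199040) = 8*I*√3110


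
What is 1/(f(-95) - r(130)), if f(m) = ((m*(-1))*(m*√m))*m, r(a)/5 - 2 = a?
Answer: -132/13966746008995 - 34295*I*√95/2793349201799 ≈ -9.451e-12 - 1.1967e-7*I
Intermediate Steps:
r(a) = 10 + 5*a
f(m) = -m^(7/2) (f(m) = ((-m)*m^(3/2))*m = (-m^(5/2))*m = -m^(7/2))
1/(f(-95) - r(130)) = 1/(-(-95)^(7/2) - (10 + 5*130)) = 1/(-(-857375)*I*√95 - (10 + 650)) = 1/(857375*I*√95 - 1*660) = 1/(857375*I*√95 - 660) = 1/(-660 + 857375*I*√95)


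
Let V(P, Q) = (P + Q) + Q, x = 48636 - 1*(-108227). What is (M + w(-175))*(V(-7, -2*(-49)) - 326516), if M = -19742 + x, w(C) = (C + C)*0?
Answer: -44746284567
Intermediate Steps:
x = 156863 (x = 48636 + 108227 = 156863)
V(P, Q) = P + 2*Q
w(C) = 0 (w(C) = (2*C)*0 = 0)
M = 137121 (M = -19742 + 156863 = 137121)
(M + w(-175))*(V(-7, -2*(-49)) - 326516) = (137121 + 0)*((-7 + 2*(-2*(-49))) - 326516) = 137121*((-7 + 2*98) - 326516) = 137121*((-7 + 196) - 326516) = 137121*(189 - 326516) = 137121*(-326327) = -44746284567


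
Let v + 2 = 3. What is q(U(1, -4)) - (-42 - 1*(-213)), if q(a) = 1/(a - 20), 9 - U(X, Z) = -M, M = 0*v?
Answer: -1882/11 ≈ -171.09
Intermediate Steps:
v = 1 (v = -2 + 3 = 1)
M = 0 (M = 0*1 = 0)
U(X, Z) = 9 (U(X, Z) = 9 - (-1)*0 = 9 - 1*0 = 9 + 0 = 9)
q(a) = 1/(-20 + a)
q(U(1, -4)) - (-42 - 1*(-213)) = 1/(-20 + 9) - (-42 - 1*(-213)) = 1/(-11) - (-42 + 213) = -1/11 - 1*171 = -1/11 - 171 = -1882/11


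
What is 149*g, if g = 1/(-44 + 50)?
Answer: 149/6 ≈ 24.833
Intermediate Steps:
g = ⅙ (g = 1/6 = ⅙ ≈ 0.16667)
149*g = 149*(⅙) = 149/6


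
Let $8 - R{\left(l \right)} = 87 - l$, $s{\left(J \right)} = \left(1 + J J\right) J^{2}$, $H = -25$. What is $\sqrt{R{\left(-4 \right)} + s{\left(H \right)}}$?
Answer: $21 \sqrt{887} \approx 625.43$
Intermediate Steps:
$s{\left(J \right)} = J^{2} \left(1 + J^{2}\right)$ ($s{\left(J \right)} = \left(1 + J^{2}\right) J^{2} = J^{2} \left(1 + J^{2}\right)$)
$R{\left(l \right)} = -79 + l$ ($R{\left(l \right)} = 8 - \left(87 - l\right) = 8 + \left(-87 + l\right) = -79 + l$)
$\sqrt{R{\left(-4 \right)} + s{\left(H \right)}} = \sqrt{\left(-79 - 4\right) + \left(\left(-25\right)^{2} + \left(-25\right)^{4}\right)} = \sqrt{-83 + \left(625 + 390625\right)} = \sqrt{-83 + 391250} = \sqrt{391167} = 21 \sqrt{887}$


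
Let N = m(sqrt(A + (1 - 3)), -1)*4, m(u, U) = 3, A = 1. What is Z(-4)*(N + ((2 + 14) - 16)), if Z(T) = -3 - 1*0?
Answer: -36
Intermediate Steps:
Z(T) = -3 (Z(T) = -3 + 0 = -3)
N = 12 (N = 3*4 = 12)
Z(-4)*(N + ((2 + 14) - 16)) = -3*(12 + ((2 + 14) - 16)) = -3*(12 + (16 - 16)) = -3*(12 + 0) = -3*12 = -36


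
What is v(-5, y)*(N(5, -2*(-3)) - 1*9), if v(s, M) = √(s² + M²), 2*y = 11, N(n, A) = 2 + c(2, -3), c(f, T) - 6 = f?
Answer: √221/2 ≈ 7.4330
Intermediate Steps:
c(f, T) = 6 + f
N(n, A) = 10 (N(n, A) = 2 + (6 + 2) = 2 + 8 = 10)
y = 11/2 (y = (½)*11 = 11/2 ≈ 5.5000)
v(s, M) = √(M² + s²)
v(-5, y)*(N(5, -2*(-3)) - 1*9) = √((11/2)² + (-5)²)*(10 - 1*9) = √(121/4 + 25)*(10 - 9) = √(221/4)*1 = (√221/2)*1 = √221/2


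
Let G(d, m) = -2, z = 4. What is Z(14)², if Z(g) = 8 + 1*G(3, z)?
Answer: 36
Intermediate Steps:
Z(g) = 6 (Z(g) = 8 + 1*(-2) = 8 - 2 = 6)
Z(14)² = 6² = 36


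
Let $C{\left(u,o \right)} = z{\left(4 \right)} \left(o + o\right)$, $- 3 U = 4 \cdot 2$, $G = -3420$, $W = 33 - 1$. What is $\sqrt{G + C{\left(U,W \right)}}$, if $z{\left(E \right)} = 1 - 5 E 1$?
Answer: $2 i \sqrt{1159} \approx 68.088 i$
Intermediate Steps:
$W = 32$
$z{\left(E \right)} = 1 - 5 E$
$U = - \frac{8}{3}$ ($U = - \frac{4 \cdot 2}{3} = \left(- \frac{1}{3}\right) 8 = - \frac{8}{3} \approx -2.6667$)
$C{\left(u,o \right)} = - 38 o$ ($C{\left(u,o \right)} = \left(1 - 20\right) \left(o + o\right) = \left(1 - 20\right) 2 o = - 19 \cdot 2 o = - 38 o$)
$\sqrt{G + C{\left(U,W \right)}} = \sqrt{-3420 - 1216} = \sqrt{-4636} = 2 i \sqrt{1159}$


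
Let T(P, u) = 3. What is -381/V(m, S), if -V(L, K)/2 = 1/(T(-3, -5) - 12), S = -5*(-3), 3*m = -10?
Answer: -3429/2 ≈ -1714.5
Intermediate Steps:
m = -10/3 (m = (⅓)*(-10) = -10/3 ≈ -3.3333)
S = 15 (S = -1*(-15) = 15)
V(L, K) = 2/9 (V(L, K) = -2/(3 - 12) = -2/(-9) = -2*(-⅑) = 2/9)
-381/V(m, S) = -381/2/9 = -381*9/2 = -3429/2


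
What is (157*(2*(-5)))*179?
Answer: -281030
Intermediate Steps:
(157*(2*(-5)))*179 = (157*(-10))*179 = -1570*179 = -281030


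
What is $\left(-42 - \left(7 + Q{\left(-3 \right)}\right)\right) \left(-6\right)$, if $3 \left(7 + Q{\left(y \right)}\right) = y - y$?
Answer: $252$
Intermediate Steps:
$Q{\left(y \right)} = -7$ ($Q{\left(y \right)} = -7 + \frac{y - y}{3} = -7 + \frac{1}{3} \cdot 0 = -7 + 0 = -7$)
$\left(-42 - \left(7 + Q{\left(-3 \right)}\right)\right) \left(-6\right) = \left(-42 - 0\right) \left(-6\right) = \left(-42 + \left(-7 + 7\right)\right) \left(-6\right) = \left(-42 + 0\right) \left(-6\right) = \left(-42\right) \left(-6\right) = 252$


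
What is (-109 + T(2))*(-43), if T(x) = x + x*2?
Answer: 4429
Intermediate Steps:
T(x) = 3*x (T(x) = x + 2*x = 3*x)
(-109 + T(2))*(-43) = (-109 + 3*2)*(-43) = (-109 + 6)*(-43) = -103*(-43) = 4429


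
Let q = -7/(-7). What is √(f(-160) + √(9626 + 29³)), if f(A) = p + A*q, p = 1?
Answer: √(-159 + √34015) ≈ 5.0430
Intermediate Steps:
q = 1 (q = -7*(-⅐) = 1)
f(A) = 1 + A (f(A) = 1 + A*1 = 1 + A)
√(f(-160) + √(9626 + 29³)) = √((1 - 160) + √(9626 + 29³)) = √(-159 + √(9626 + 24389)) = √(-159 + √34015)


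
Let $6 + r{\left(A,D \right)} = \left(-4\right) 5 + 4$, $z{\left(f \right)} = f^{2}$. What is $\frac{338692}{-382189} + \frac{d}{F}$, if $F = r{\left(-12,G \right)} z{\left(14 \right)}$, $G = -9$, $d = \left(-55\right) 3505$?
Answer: $\frac{6565094961}{149818088} \approx 43.82$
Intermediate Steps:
$d = -192775$
$r{\left(A,D \right)} = -22$ ($r{\left(A,D \right)} = -6 + \left(\left(-4\right) 5 + 4\right) = -6 + \left(-20 + 4\right) = -6 - 16 = -22$)
$F = -4312$ ($F = - 22 \cdot 14^{2} = \left(-22\right) 196 = -4312$)
$\frac{338692}{-382189} + \frac{d}{F} = \frac{338692}{-382189} - \frac{192775}{-4312} = 338692 \left(- \frac{1}{382189}\right) - - \frac{17525}{392} = - \frac{338692}{382189} + \frac{17525}{392} = \frac{6565094961}{149818088}$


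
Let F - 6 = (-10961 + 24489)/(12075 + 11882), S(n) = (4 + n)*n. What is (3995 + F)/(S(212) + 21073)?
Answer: 19173097/320376961 ≈ 0.059845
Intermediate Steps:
S(n) = n*(4 + n)
F = 157270/23957 (F = 6 + (-10961 + 24489)/(12075 + 11882) = 6 + 13528/23957 = 157270/23957 ≈ 6.5647)
(3995 + F)/(S(212) + 21073) = (3995 + 157270/23957)/(212*(4 + 212) + 21073) = 95865485/(23957*(212*216 + 21073)) = 95865485/(23957*(45792 + 21073)) = (95865485/23957)/66865 = (95865485/23957)*(1/66865) = 19173097/320376961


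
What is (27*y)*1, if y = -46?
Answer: -1242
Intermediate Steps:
(27*y)*1 = (27*(-46))*1 = -1242*1 = -1242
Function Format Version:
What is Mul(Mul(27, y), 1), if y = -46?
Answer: -1242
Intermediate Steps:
Mul(Mul(27, y), 1) = Mul(Mul(27, -46), 1) = Mul(-1242, 1) = -1242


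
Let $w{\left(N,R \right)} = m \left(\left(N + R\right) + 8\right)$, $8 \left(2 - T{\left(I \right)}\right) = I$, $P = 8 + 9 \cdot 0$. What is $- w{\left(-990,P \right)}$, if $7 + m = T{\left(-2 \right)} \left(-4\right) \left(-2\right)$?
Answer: $10714$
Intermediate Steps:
$P = 8$ ($P = 8 + 0 = 8$)
$T{\left(I \right)} = 2 - \frac{I}{8}$
$m = 11$ ($m = -7 + \left(2 - - \frac{1}{4}\right) \left(-4\right) \left(-2\right) = -7 + \left(2 + \frac{1}{4}\right) \left(-4\right) \left(-2\right) = -7 + \frac{9}{4} \left(-4\right) \left(-2\right) = -7 - -18 = -7 + 18 = 11$)
$w{\left(N,R \right)} = 88 + 11 N + 11 R$ ($w{\left(N,R \right)} = 11 \left(\left(N + R\right) + 8\right) = 11 \left(8 + N + R\right) = 88 + 11 N + 11 R$)
$- w{\left(-990,P \right)} = - (88 + 11 \left(-990\right) + 11 \cdot 8) = - (88 - 10890 + 88) = \left(-1\right) \left(-10714\right) = 10714$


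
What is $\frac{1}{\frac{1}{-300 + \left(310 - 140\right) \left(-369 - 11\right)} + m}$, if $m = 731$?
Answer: $\frac{64900}{47441899} \approx 0.001368$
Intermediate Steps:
$\frac{1}{\frac{1}{-300 + \left(310 - 140\right) \left(-369 - 11\right)} + m} = \frac{1}{\frac{1}{-300 + \left(310 - 140\right) \left(-369 - 11\right)} + 731} = \frac{1}{\frac{1}{-300 + 170 \left(-380\right)} + 731} = \frac{1}{\frac{1}{-300 - 64600} + 731} = \frac{1}{\frac{1}{-64900} + 731} = \frac{1}{- \frac{1}{64900} + 731} = \frac{1}{\frac{47441899}{64900}} = \frac{64900}{47441899}$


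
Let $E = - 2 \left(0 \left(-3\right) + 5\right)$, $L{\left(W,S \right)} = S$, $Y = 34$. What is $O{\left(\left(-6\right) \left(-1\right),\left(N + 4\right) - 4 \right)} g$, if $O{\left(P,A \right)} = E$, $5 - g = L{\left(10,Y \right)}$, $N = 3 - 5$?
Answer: $290$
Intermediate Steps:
$N = -2$
$g = -29$ ($g = 5 - 34 = -29$)
$E = -10$ ($E = - 2 \left(0 + 5\right) = \left(-2\right) 5 = -10$)
$O{\left(P,A \right)} = -10$
$O{\left(\left(-6\right) \left(-1\right),\left(N + 4\right) - 4 \right)} g = \left(-10\right) \left(-29\right) = 290$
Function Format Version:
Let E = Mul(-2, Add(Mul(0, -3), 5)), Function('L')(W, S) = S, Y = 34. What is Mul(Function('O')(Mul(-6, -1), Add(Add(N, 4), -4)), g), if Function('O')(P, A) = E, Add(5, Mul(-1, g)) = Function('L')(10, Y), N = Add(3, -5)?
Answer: 290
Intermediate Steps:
N = -2
g = -29 (g = Add(5, Mul(-1, 34)) = Add(5, -34) = -29)
E = -10 (E = Mul(-2, Add(0, 5)) = Mul(-2, 5) = -10)
Function('O')(P, A) = -10
Mul(Function('O')(Mul(-6, -1), Add(Add(N, 4), -4)), g) = Mul(-10, -29) = 290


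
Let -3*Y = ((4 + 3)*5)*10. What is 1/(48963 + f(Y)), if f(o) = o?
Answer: 3/146539 ≈ 2.0472e-5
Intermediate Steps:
Y = -350/3 (Y = -(4 + 3)*5*10/3 = -7*5*10/3 = -35*10/3 = -⅓*350 = -350/3 ≈ -116.67)
1/(48963 + f(Y)) = 1/(48963 - 350/3) = 1/(146539/3) = 3/146539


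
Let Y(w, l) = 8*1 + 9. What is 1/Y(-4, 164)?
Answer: 1/17 ≈ 0.058824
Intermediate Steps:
Y(w, l) = 17 (Y(w, l) = 8 + 9 = 17)
1/Y(-4, 164) = 1/17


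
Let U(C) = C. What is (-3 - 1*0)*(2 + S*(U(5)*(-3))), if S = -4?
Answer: -186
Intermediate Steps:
(-3 - 1*0)*(2 + S*(U(5)*(-3))) = (-3 - 1*0)*(2 - 20*(-3)) = (-3 + 0)*(2 - 4*(-15)) = -3*(2 + 60) = -3*62 = -186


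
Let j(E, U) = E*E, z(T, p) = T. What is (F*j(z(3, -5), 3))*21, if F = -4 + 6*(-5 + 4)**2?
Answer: 378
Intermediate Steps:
j(E, U) = E**2
F = 2 (F = -4 + 6*(-1)**2 = -4 + 6*1 = -4 + 6 = 2)
(F*j(z(3, -5), 3))*21 = (2*3**2)*21 = (2*9)*21 = 18*21 = 378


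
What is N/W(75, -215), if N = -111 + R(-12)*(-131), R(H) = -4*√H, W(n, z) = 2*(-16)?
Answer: 111/32 - 131*I*√3/4 ≈ 3.4688 - 56.725*I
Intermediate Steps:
W(n, z) = -32
N = -111 + 1048*I*√3 (N = -111 - 8*I*√3*(-131) = -111 + 1048*I*√3 ≈ -111.0 + 1815.2*I)
N/W(75, -215) = (-111 + 1048*I*√3)/(-32) = (-111 + 1048*I*√3)*(-1/32) = 111/32 - 131*I*√3/4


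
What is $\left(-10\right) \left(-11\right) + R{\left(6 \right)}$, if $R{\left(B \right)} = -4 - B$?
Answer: $100$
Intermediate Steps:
$\left(-10\right) \left(-11\right) + R{\left(6 \right)} = \left(-10\right) \left(-11\right) - 10 = 110 - 10 = 100$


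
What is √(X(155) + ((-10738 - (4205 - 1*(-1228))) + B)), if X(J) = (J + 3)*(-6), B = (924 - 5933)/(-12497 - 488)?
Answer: I*√58905579590/1855 ≈ 130.84*I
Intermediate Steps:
B = 5009/12985 (B = -5009/(-12985) = -5009*(-1/12985) = 5009/12985 ≈ 0.38575)
X(J) = -18 - 6*J (X(J) = (3 + J)*(-6) = -18 - 6*J)
√(X(155) + ((-10738 - (4205 - 1*(-1228))) + B)) = √((-18 - 6*155) + ((-10738 - (4205 - 1*(-1228))) + 5009/12985)) = √((-18 - 930) + ((-10738 - (4205 + 1228)) + 5009/12985)) = √(-948 + ((-10738 - 1*5433) + 5009/12985)) = √(-948 + ((-10738 - 5433) + 5009/12985)) = √(-948 + (-16171 + 5009/12985)) = √(-948 - 209975426/12985) = √(-222285206/12985) = I*√58905579590/1855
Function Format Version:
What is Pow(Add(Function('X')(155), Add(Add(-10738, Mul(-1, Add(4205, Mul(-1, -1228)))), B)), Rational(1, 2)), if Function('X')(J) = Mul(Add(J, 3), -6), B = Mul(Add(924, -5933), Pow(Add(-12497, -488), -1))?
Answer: Mul(Rational(1, 1855), I, Pow(58905579590, Rational(1, 2))) ≈ Mul(130.84, I)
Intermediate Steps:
B = Rational(5009, 12985) (B = Mul(-5009, Pow(-12985, -1)) = Mul(-5009, Rational(-1, 12985)) = Rational(5009, 12985) ≈ 0.38575)
Function('X')(J) = Add(-18, Mul(-6, J)) (Function('X')(J) = Mul(Add(3, J), -6) = Add(-18, Mul(-6, J)))
Pow(Add(Function('X')(155), Add(Add(-10738, Mul(-1, Add(4205, Mul(-1, -1228)))), B)), Rational(1, 2)) = Pow(Add(Add(-18, Mul(-6, 155)), Add(Add(-10738, Mul(-1, Add(4205, Mul(-1, -1228)))), Rational(5009, 12985))), Rational(1, 2)) = Pow(Add(Add(-18, -930), Add(Add(-10738, Mul(-1, Add(4205, 1228))), Rational(5009, 12985))), Rational(1, 2)) = Pow(Add(-948, Add(Add(-10738, Mul(-1, 5433)), Rational(5009, 12985))), Rational(1, 2)) = Pow(Add(-948, Add(Add(-10738, -5433), Rational(5009, 12985))), Rational(1, 2)) = Pow(Add(-948, Add(-16171, Rational(5009, 12985))), Rational(1, 2)) = Pow(Add(-948, Rational(-209975426, 12985)), Rational(1, 2)) = Pow(Rational(-222285206, 12985), Rational(1, 2)) = Mul(Rational(1, 1855), I, Pow(58905579590, Rational(1, 2)))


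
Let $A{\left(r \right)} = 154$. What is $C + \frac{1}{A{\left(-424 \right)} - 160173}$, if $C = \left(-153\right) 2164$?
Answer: $- \frac{52981010749}{160019} \approx -3.3109 \cdot 10^{5}$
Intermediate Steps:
$C = -331092$
$C + \frac{1}{A{\left(-424 \right)} - 160173} = -331092 + \frac{1}{154 - 160173} = -331092 + \frac{1}{-160019} = -331092 - \frac{1}{160019} = - \frac{52981010749}{160019}$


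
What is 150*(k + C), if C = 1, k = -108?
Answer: -16050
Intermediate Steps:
150*(k + C) = 150*(-108 + 1) = 150*(-107) = -16050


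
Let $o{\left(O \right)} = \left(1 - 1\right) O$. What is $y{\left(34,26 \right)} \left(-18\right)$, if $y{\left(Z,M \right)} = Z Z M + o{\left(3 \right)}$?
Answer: $-541008$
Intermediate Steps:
$o{\left(O \right)} = 0$ ($o{\left(O \right)} = 0 O = 0$)
$y{\left(Z,M \right)} = M Z^{2}$ ($y{\left(Z,M \right)} = Z Z M + 0 = Z^{2} M + 0 = M Z^{2} + 0 = M Z^{2}$)
$y{\left(34,26 \right)} \left(-18\right) = 26 \cdot 34^{2} \left(-18\right) = 26 \cdot 1156 \left(-18\right) = 30056 \left(-18\right) = -541008$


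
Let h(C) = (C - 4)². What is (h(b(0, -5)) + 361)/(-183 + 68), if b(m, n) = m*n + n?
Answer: -442/115 ≈ -3.8435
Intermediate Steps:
b(m, n) = n + m*n
h(C) = (-4 + C)²
(h(b(0, -5)) + 361)/(-183 + 68) = ((-4 - 5*(1 + 0))² + 361)/(-183 + 68) = ((-4 - 5*1)² + 361)/(-115) = ((-4 - 5)² + 361)*(-1/115) = ((-9)² + 361)*(-1/115) = (81 + 361)*(-1/115) = 442*(-1/115) = -442/115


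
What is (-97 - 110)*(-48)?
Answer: 9936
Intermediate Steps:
(-97 - 110)*(-48) = -207*(-48) = 9936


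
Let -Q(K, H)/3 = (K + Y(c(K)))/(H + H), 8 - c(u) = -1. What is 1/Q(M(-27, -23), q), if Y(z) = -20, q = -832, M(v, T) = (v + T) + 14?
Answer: -208/21 ≈ -9.9048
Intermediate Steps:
M(v, T) = 14 + T + v (M(v, T) = (T + v) + 14 = 14 + T + v)
c(u) = 9 (c(u) = 8 - 1*(-1) = 8 + 1 = 9)
Q(K, H) = -3*(-20 + K)/(2*H) (Q(K, H) = -3*(K - 20)/(H + H) = -3*(-20 + K)/(2*H))
1/Q(M(-27, -23), q) = 1/((3/2)*(20 - (14 - 23 - 27))/(-832)) = 1/((3/2)*(-1/832)*(20 - 1*(-36))) = 1/((3/2)*(-1/832)*(20 + 36)) = 1/((3/2)*(-1/832)*56) = 1/(-21/208) = -208/21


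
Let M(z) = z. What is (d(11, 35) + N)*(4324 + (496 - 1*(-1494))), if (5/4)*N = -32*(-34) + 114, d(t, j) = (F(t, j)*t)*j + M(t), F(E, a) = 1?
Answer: 42859432/5 ≈ 8.5719e+6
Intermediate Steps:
d(t, j) = t + j*t (d(t, j) = (1*t)*j + t = t*j + t = j*t + t = t + j*t)
N = 4808/5 (N = 4*(-32*(-34) + 114)/5 = 4*(1088 + 114)/5 = (4/5)*1202 = 4808/5 ≈ 961.60)
(d(11, 35) + N)*(4324 + (496 - 1*(-1494))) = (11*(1 + 35) + 4808/5)*(4324 + (496 - 1*(-1494))) = (11*36 + 4808/5)*(4324 + (496 + 1494)) = (396 + 4808/5)*(4324 + 1990) = (6788/5)*6314 = 42859432/5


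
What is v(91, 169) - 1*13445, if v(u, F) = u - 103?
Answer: -13457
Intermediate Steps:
v(u, F) = -103 + u
v(91, 169) - 1*13445 = (-103 + 91) - 1*13445 = -12 - 13445 = -13457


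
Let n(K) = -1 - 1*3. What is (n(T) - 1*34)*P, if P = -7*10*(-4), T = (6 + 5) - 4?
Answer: -10640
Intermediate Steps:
T = 7 (T = 11 - 4 = 7)
n(K) = -4 (n(K) = -1 - 3 = -4)
P = 280 (P = -70*(-4) = 280)
(n(T) - 1*34)*P = (-4 - 1*34)*280 = (-4 - 34)*280 = -38*280 = -10640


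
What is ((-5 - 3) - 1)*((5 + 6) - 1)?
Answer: -90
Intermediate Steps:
((-5 - 3) - 1)*((5 + 6) - 1) = (-8 - 1)*(11 - 1) = -9*10 = -90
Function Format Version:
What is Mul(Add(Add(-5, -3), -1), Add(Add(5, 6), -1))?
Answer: -90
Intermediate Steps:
Mul(Add(Add(-5, -3), -1), Add(Add(5, 6), -1)) = Mul(Add(-8, -1), Add(11, -1)) = Mul(-9, 10) = -90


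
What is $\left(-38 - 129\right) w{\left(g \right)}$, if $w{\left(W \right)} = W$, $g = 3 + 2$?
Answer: $-835$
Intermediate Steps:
$g = 5$
$\left(-38 - 129\right) w{\left(g \right)} = \left(-38 - 129\right) 5 = \left(-167\right) 5 = -835$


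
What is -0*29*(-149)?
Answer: 0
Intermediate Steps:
-0*29*(-149) = -81*0*(-149) = 0*(-149) = 0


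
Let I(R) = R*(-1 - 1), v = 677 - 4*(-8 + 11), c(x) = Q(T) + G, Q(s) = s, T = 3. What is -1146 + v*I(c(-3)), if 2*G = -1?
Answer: -4471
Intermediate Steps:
G = -½ (G = (½)*(-1) = -½ ≈ -0.50000)
c(x) = 5/2 (c(x) = 3 - ½ = 5/2)
v = 665 (v = 677 - 4*3 = 677 - 1*12 = 677 - 12 = 665)
I(R) = -2*R (I(R) = R*(-2) = -2*R)
-1146 + v*I(c(-3)) = -1146 + 665*(-2*5/2) = -1146 + 665*(-5) = -1146 - 3325 = -4471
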